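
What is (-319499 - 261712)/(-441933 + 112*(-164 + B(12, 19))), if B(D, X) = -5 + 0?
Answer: 581211/460861 ≈ 1.2611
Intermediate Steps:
B(D, X) = -5
(-319499 - 261712)/(-441933 + 112*(-164 + B(12, 19))) = (-319499 - 261712)/(-441933 + 112*(-164 - 5)) = -581211/(-441933 + 112*(-169)) = -581211/(-441933 - 18928) = -581211/(-460861) = -581211*(-1/460861) = 581211/460861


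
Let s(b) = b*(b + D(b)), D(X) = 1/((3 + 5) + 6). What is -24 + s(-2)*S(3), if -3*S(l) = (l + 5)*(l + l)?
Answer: -600/7 ≈ -85.714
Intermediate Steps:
S(l) = -2*l*(5 + l)/3 (S(l) = -(l + 5)*(l + l)/3 = -(5 + l)*2*l/3 = -2*l*(5 + l)/3)
D(X) = 1/14 (D(X) = 1/(8 + 6) = 1/14)
s(b) = b*(1/14 + b) (s(b) = b*(b + 1/14) = b*(1/14 + b))
-24 + s(-2)*S(3) = -24 + (-2*(1/14 - 2))*(-⅔*3*(5 + 3)) = -24 + (-2*(-27/14))*(-⅔*3*8) = -24 + (27/7)*(-16) = -24 - 432/7 = -600/7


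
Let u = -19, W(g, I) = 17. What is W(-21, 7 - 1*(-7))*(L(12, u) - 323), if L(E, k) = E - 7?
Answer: -5406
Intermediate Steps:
L(E, k) = -7 + E
W(-21, 7 - 1*(-7))*(L(12, u) - 323) = 17*((-7 + 12) - 323) = 17*(5 - 323) = 17*(-318) = -5406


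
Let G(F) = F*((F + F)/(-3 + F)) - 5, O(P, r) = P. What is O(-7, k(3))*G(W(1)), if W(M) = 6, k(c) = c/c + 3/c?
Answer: -133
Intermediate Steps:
k(c) = 1 + 3/c
G(F) = -5 + 2*F²/(-3 + F) (G(F) = F*((2*F)/(-3 + F)) - 5 = F*(2*F/(-3 + F)) - 5 = 2*F²/(-3 + F) - 5 = -5 + 2*F²/(-3 + F))
O(-7, k(3))*G(W(1)) = -7*(15 - 5*6 + 2*6²)/(-3 + 6) = -7*(15 - 30 + 2*36)/3 = -7*(15 - 30 + 72)/3 = -7*57/3 = -7*19 = -133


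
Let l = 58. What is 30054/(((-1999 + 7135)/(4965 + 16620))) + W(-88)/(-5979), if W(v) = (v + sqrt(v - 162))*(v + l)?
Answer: 215480941865/1706008 + 50*I*sqrt(10)/1993 ≈ 1.2631e+5 + 0.079335*I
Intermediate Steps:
W(v) = (58 + v)*(v + sqrt(-162 + v)) (W(v) = (v + sqrt(v - 162))*(v + 58) = (v + sqrt(-162 + v))*(58 + v) = (58 + v)*(v + sqrt(-162 + v)))
30054/(((-1999 + 7135)/(4965 + 16620))) + W(-88)/(-5979) = 30054/(((-1999 + 7135)/(4965 + 16620))) + ((-88)**2 + 58*(-88) + 58*sqrt(-162 - 88) - 88*sqrt(-162 - 88))/(-5979) = 30054/((5136/21585)) + (7744 - 5104 + 58*sqrt(-250) - 440*I*sqrt(10))*(-1/5979) = 30054/((5136*(1/21585))) + (7744 - 5104 + 58*(5*I*sqrt(10)) - 440*I*sqrt(10))*(-1/5979) = 30054/(1712/7195) + (7744 - 5104 + 290*I*sqrt(10) - 440*I*sqrt(10))*(-1/5979) = 30054*(7195/1712) + (2640 - 150*I*sqrt(10))*(-1/5979) = 108119265/856 + (-880/1993 + 50*I*sqrt(10)/1993) = 215480941865/1706008 + 50*I*sqrt(10)/1993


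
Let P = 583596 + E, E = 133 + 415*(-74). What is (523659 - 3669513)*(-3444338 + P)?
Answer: 9095667441426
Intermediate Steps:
E = -30577 (E = 133 - 30710 = -30577)
P = 553019 (P = 583596 - 30577 = 553019)
(523659 - 3669513)*(-3444338 + P) = (523659 - 3669513)*(-3444338 + 553019) = -3145854*(-2891319) = 9095667441426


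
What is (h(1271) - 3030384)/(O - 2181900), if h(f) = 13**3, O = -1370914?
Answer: 3028187/3552814 ≈ 0.85233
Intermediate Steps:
h(f) = 2197
(h(1271) - 3030384)/(O - 2181900) = (2197 - 3030384)/(-1370914 - 2181900) = -3028187/(-3552814) = -3028187*(-1/3552814) = 3028187/3552814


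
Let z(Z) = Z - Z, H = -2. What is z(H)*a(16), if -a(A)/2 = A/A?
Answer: 0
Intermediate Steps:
a(A) = -2 (a(A) = -2*A/A = -2*1 = -2)
z(Z) = 0
z(H)*a(16) = 0*(-2) = 0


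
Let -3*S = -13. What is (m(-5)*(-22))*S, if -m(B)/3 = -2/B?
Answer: 572/5 ≈ 114.40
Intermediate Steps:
m(B) = 6/B (m(B) = -(-6)/B = 6/B)
S = 13/3 (S = -⅓*(-13) = 13/3 ≈ 4.3333)
(m(-5)*(-22))*S = ((6/(-5))*(-22))*(13/3) = ((6*(-⅕))*(-22))*(13/3) = -6/5*(-22)*(13/3) = (132/5)*(13/3) = 572/5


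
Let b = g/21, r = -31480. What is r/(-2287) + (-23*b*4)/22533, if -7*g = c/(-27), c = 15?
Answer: 938454233300/68178120633 ≈ 13.765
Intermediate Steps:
g = 5/63 (g = -15/(7*(-27)) = -15*(-1)/(7*27) = -1/7*(-5/9) = 5/63 ≈ 0.079365)
b = 5/1323 (b = (5/63)/21 = (5/63)*(1/21) = 5/1323 ≈ 0.0037793)
r/(-2287) + (-23*b*4)/22533 = -31480/(-2287) + (-23*5/1323*4)/22533 = -31480*(-1/2287) - 115/1323*4*(1/22533) = 31480/2287 - 460/1323*1/22533 = 31480/2287 - 460/29811159 = 938454233300/68178120633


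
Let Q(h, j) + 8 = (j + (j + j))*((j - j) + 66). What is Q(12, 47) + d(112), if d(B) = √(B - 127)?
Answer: 9298 + I*√15 ≈ 9298.0 + 3.873*I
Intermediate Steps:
d(B) = √(-127 + B)
Q(h, j) = -8 + 198*j (Q(h, j) = -8 + (j + (j + j))*((j - j) + 66) = -8 + (j + 2*j)*(0 + 66) = -8 + (3*j)*66 = -8 + 198*j)
Q(12, 47) + d(112) = (-8 + 198*47) + √(-127 + 112) = (-8 + 9306) + √(-15) = 9298 + I*√15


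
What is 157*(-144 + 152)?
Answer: 1256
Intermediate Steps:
157*(-144 + 152) = 157*8 = 1256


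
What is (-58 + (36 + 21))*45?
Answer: -45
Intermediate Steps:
(-58 + (36 + 21))*45 = (-58 + 57)*45 = -1*45 = -45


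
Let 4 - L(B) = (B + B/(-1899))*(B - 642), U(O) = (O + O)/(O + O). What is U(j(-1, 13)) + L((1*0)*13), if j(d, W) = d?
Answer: 5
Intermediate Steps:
U(O) = 1 (U(O) = (2*O)/((2*O)) = (2*O)*(1/(2*O)) = 1)
L(B) = 4 - 1898*B*(-642 + B)/1899 (L(B) = 4 - (B + B/(-1899))*(B - 642) = 4 - (B + B*(-1/1899))*(-642 + B) = 4 - (B - B/1899)*(-642 + B) = 4 - 1898*B/1899*(-642 + B) = 4 - 1898*B*(-642 + B)/1899)
U(j(-1, 13)) + L((1*0)*13) = 1 + (4 - 1898*((1*0)*13)**2/1899 + 406172*((1*0)*13)/633) = 1 + (4 - 1898*(0*13)**2/1899 + 406172*(0*13)/633) = 1 + (4 - 1898/1899*0**2 + (406172/633)*0) = 1 + (4 - 1898/1899*0 + 0) = 1 + (4 + 0 + 0) = 1 + 4 = 5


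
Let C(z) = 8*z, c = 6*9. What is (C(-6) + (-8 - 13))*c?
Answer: -3726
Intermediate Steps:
c = 54
(C(-6) + (-8 - 13))*c = (8*(-6) + (-8 - 13))*54 = (-48 - 21)*54 = -69*54 = -3726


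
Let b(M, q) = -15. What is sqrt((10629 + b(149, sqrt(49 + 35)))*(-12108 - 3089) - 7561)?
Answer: I*sqrt(161308519) ≈ 12701.0*I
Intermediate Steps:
sqrt((10629 + b(149, sqrt(49 + 35)))*(-12108 - 3089) - 7561) = sqrt((10629 - 15)*(-12108 - 3089) - 7561) = sqrt(10614*(-15197) - 7561) = sqrt(-161300958 - 7561) = sqrt(-161308519) = I*sqrt(161308519)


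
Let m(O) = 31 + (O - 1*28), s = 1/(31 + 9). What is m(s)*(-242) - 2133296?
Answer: -42680561/20 ≈ -2.1340e+6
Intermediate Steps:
s = 1/40 ≈ 0.025000
m(O) = 3 + O (m(O) = 31 + (O - 28) = 31 + (-28 + O) = 3 + O)
m(s)*(-242) - 2133296 = (3 + 1/40)*(-242) - 2133296 = (121/40)*(-242) - 2133296 = -14641/20 - 2133296 = -42680561/20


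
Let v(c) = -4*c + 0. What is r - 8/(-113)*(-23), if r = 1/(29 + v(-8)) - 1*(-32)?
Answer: 209465/6893 ≈ 30.388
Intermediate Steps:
v(c) = -4*c
r = 1953/61 (r = 1/(29 - 4*(-8)) - 1*(-32) = 1/(29 + 32) + 32 = 1/61 + 32 = 1953/61 ≈ 32.016)
r - 8/(-113)*(-23) = 1953/61 - 8/(-113)*(-23) = 1953/61 - 8*(-1/113)*(-23) = 1953/61 + (8/113)*(-23) = 1953/61 - 184/113 = 209465/6893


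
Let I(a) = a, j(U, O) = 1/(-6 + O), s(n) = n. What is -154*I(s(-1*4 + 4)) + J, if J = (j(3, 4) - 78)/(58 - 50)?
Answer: -157/16 ≈ -9.8125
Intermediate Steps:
J = -157/16 (J = (1/(-6 + 4) - 78)/(58 - 50) = (1/(-2) - 78)/8 = (-½ - 78)*(⅛) = -157/2*⅛ = -157/16 ≈ -9.8125)
-154*I(s(-1*4 + 4)) + J = -154*(-1*4 + 4) - 157/16 = -154*(-4 + 4) - 157/16 = -154*0 - 157/16 = 0 - 157/16 = -157/16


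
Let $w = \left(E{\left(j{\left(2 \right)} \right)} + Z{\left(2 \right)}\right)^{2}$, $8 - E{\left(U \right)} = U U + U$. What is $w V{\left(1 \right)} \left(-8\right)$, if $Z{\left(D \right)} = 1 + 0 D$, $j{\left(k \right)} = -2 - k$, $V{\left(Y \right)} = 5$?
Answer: $-360$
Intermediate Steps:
$Z{\left(D \right)} = 1$ ($Z{\left(D \right)} = 1 + 0 = 1$)
$E{\left(U \right)} = 8 - U - U^{2}$ ($E{\left(U \right)} = 8 - \left(U U + U\right) = 8 - \left(U^{2} + U\right) = 8 - \left(U + U^{2}\right) = 8 - U - U^{2}$)
$w = 9$ ($w = \left(\left(8 - \left(-2 - 2\right) - \left(-2 - 2\right)^{2}\right) + 1\right)^{2} = \left(\left(8 - -4 - \left(-4\right)^{2}\right) + 1\right)^{2} = \left(\left(8 + 4 - 16\right) + 1\right)^{2} = \left(-4 + 1\right)^{2} = \left(-3\right)^{2} = 9$)
$w V{\left(1 \right)} \left(-8\right) = 9 \cdot 5 \left(-8\right) = 45 \left(-8\right) = -360$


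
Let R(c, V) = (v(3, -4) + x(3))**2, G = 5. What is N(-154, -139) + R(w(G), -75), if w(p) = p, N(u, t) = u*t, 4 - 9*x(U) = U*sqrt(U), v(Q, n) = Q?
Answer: 1734874/81 - 62*sqrt(3)/27 ≈ 21414.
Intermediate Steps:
x(U) = 4/9 - U**(3/2)/9 (x(U) = 4/9 - U*sqrt(U)/9 = 4/9 - U**(3/2)/9)
N(u, t) = t*u
R(c, V) = (31/9 - sqrt(3)/3)**2 (R(c, V) = (3 + (4/9 - sqrt(3)/3))**2 = (31/9 - sqrt(3)/3)**2)
N(-154, -139) + R(w(G), -75) = -139*(-154) + (988/81 - 62*sqrt(3)/27) = 21406 + (988/81 - 62*sqrt(3)/27) = 1734874/81 - 62*sqrt(3)/27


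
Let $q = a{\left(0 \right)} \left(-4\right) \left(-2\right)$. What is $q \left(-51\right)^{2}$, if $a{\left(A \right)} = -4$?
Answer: $-83232$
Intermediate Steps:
$q = -32$ ($q = \left(-4\right) \left(-4\right) \left(-2\right) = 16 \left(-2\right) = -32$)
$q \left(-51\right)^{2} = - 32 \left(-51\right)^{2} = \left(-32\right) 2601 = -83232$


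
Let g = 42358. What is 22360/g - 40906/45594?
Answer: -178303627/482817663 ≈ -0.36930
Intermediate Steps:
22360/g - 40906/45594 = 22360/42358 - 40906/45594 = 22360*(1/42358) - 40906*1/45594 = 11180/21179 - 20453/22797 = -178303627/482817663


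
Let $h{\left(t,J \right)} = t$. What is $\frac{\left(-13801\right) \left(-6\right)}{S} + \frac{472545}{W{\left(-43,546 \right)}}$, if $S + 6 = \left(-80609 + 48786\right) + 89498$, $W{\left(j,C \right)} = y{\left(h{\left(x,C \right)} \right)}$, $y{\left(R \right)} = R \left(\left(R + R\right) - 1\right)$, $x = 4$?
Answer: $\frac{9084505391}{538244} \approx 16878.0$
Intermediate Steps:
$y{\left(R \right)} = R \left(-1 + 2 R\right)$ ($y{\left(R \right)} = R \left(2 R - 1\right) = R \left(-1 + 2 R\right)$)
$W{\left(j,C \right)} = 28$ ($W{\left(j,C \right)} = 4 \left(-1 + 2 \cdot 4\right) = 4 \left(-1 + 8\right) = 4 \cdot 7 = 28$)
$S = 57669$ ($S = -6 + \left(\left(-80609 + 48786\right) + 89498\right) = -6 + \left(-31823 + 89498\right) = -6 + 57675 = 57669$)
$\frac{\left(-13801\right) \left(-6\right)}{S} + \frac{472545}{W{\left(-43,546 \right)}} = \frac{\left(-13801\right) \left(-6\right)}{57669} + \frac{472545}{28} = 82806 \cdot \frac{1}{57669} + 472545 \cdot \frac{1}{28} = \frac{27602}{19223} + \frac{472545}{28} = \frac{9084505391}{538244}$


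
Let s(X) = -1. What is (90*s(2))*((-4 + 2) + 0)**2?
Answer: -360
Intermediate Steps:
(90*s(2))*((-4 + 2) + 0)**2 = (90*(-1))*((-4 + 2) + 0)**2 = -90*(-2 + 0)**2 = -90*(-2)**2 = -90*4 = -360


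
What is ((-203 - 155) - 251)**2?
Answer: 370881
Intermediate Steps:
((-203 - 155) - 251)**2 = (-358 - 251)**2 = (-609)**2 = 370881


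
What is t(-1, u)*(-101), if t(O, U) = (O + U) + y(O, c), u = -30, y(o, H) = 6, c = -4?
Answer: 2525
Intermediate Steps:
t(O, U) = 6 + O + U (t(O, U) = (O + U) + 6 = 6 + O + U)
t(-1, u)*(-101) = (6 - 1 - 30)*(-101) = -25*(-101) = 2525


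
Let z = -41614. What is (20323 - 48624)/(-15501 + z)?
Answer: 28301/57115 ≈ 0.49551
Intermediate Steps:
(20323 - 48624)/(-15501 + z) = (20323 - 48624)/(-15501 - 41614) = -28301/(-57115) = -28301*(-1/57115) = 28301/57115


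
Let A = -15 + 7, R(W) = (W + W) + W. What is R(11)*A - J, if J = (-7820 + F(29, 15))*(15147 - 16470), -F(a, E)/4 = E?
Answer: -10425504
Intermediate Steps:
F(a, E) = -4*E
R(W) = 3*W (R(W) = 2*W + W = 3*W)
A = -8
J = 10425240 (J = (-7820 - 4*15)*(15147 - 16470) = (-7820 - 60)*(-1323) = -7880*(-1323) = 10425240)
R(11)*A - J = (3*11)*(-8) - 1*10425240 = 33*(-8) - 10425240 = -264 - 10425240 = -10425504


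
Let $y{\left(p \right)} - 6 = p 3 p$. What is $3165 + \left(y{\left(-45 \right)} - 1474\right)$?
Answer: $7772$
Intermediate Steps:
$y{\left(p \right)} = 6 + 3 p^{2}$ ($y{\left(p \right)} = 6 + p 3 p = 6 + 3 p p = 6 + 3 p^{2}$)
$3165 + \left(y{\left(-45 \right)} - 1474\right) = 3165 + \left(\left(6 + 3 \left(-45\right)^{2}\right) - 1474\right) = 3165 + \left(\left(6 + 3 \cdot 2025\right) - 1474\right) = 3165 + \left(\left(6 + 6075\right) - 1474\right) = 3165 + \left(6081 - 1474\right) = 3165 + 4607 = 7772$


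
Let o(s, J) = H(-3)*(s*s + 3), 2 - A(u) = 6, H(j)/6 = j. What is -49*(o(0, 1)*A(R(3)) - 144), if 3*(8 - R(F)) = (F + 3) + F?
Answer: -3528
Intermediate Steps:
H(j) = 6*j
R(F) = 7 - 2*F/3 (R(F) = 8 - ((F + 3) + F)/3 = 8 - ((3 + F) + F)/3 = 8 - (3 + 2*F)/3 = 8 + (-1 - 2*F/3) = 7 - 2*F/3)
A(u) = -4 (A(u) = 2 - 1*6 = 2 - 6 = -4)
o(s, J) = -54 - 18*s² (o(s, J) = (6*(-3))*(s*s + 3) = -18*(s² + 3) = -18*(3 + s²) = -54 - 18*s²)
-49*(o(0, 1)*A(R(3)) - 144) = -49*((-54 - 18*0²)*(-4) - 144) = -49*((-54 - 18*0)*(-4) - 144) = -49*((-54 + 0)*(-4) - 144) = -49*(-54*(-4) - 144) = -49*(216 - 144) = -49*72 = -3528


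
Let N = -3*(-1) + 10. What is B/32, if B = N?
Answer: 13/32 ≈ 0.40625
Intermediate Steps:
N = 13 (N = 3 + 10 = 13)
B = 13
B/32 = 13/32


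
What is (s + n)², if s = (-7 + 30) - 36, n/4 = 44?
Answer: 26569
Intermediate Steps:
n = 176 (n = 4*44 = 176)
s = -13 (s = 23 - 36 = -13)
(s + n)² = (-13 + 176)² = 163² = 26569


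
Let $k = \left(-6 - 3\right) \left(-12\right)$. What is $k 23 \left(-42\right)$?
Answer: $-104328$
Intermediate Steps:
$k = 108$ ($k = \left(-9\right) \left(-12\right) = 108$)
$k 23 \left(-42\right) = 108 \cdot 23 \left(-42\right) = 2484 \left(-42\right) = -104328$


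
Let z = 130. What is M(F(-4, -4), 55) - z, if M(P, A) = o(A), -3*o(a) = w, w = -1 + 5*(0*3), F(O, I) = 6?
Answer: -389/3 ≈ -129.67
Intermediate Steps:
w = -1 (w = -1 + 5*0 = -1 + 0 = -1)
o(a) = ⅓ (o(a) = -⅓*(-1) = ⅓)
M(P, A) = ⅓
M(F(-4, -4), 55) - z = ⅓ - 1*130 = ⅓ - 130 = -389/3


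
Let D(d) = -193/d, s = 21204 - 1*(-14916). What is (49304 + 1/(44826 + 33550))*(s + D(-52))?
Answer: 7258735293172065/4075552 ≈ 1.7810e+9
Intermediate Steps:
s = 36120 (s = 21204 + 14916 = 36120)
(49304 + 1/(44826 + 33550))*(s + D(-52)) = (49304 + 1/(44826 + 33550))*(36120 - 193/(-52)) = (49304 + 1/78376)*(36120 - 193*(-1/52)) = (49304 + 1/78376)*(36120 + 193/52) = (3864250305/78376)*(1878433/52) = 7258735293172065/4075552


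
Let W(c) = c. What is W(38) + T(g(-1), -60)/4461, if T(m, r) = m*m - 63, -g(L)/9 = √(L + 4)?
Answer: 56566/1487 ≈ 38.040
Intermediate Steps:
g(L) = -9*√(4 + L) (g(L) = -9*√(L + 4) = -9*√(4 + L))
T(m, r) = -63 + m² (T(m, r) = m² - 63 = -63 + m²)
W(38) + T(g(-1), -60)/4461 = 38 + (-63 + (-9*√(4 - 1))²)/4461 = 38 + (-63 + (-9*√3)²)*(1/4461) = 38 + (-63 + 243)*(1/4461) = 38 + 180*(1/4461) = 38 + 60/1487 = 56566/1487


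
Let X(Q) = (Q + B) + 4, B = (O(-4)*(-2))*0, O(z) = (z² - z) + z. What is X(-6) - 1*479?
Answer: -481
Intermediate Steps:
O(z) = z²
B = 0 (B = ((-4)²*(-2))*0 = (16*(-2))*0 = -32*0 = 0)
X(Q) = 4 + Q (X(Q) = (Q + 0) + 4 = Q + 4 = 4 + Q)
X(-6) - 1*479 = (4 - 6) - 1*479 = -2 - 479 = -481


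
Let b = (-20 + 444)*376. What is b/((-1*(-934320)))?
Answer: 9964/58395 ≈ 0.17063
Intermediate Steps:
b = 159424 (b = 424*376 = 159424)
b/((-1*(-934320))) = 159424/((-1*(-934320))) = 159424/934320 = 159424*(1/934320) = 9964/58395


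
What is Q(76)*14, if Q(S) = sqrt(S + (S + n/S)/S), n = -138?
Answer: 7*sqrt(444614)/38 ≈ 122.83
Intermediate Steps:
Q(S) = sqrt(S + (S - 138/S)/S)
Q(76)*14 = sqrt(1 + 76 - 138/76**2)*14 = sqrt(1 + 76 - 138*1/5776)*14 = sqrt(1 + 76 - 69/2888)*14 = sqrt(222307/2888)*14 = (sqrt(444614)/76)*14 = 7*sqrt(444614)/38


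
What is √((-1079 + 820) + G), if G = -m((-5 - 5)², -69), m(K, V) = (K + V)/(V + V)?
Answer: I*√4928118/138 ≈ 16.086*I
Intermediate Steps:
m(K, V) = (K + V)/(2*V) (m(K, V) = (K + V)/((2*V)) = (K + V)*(1/(2*V)) = (K + V)/(2*V))
G = 31/138 (G = -((-5 - 5)² - 69)/(2*(-69)) = -(-1)*((-10)² - 69)/(2*69) = -(-1)*(100 - 69)/(2*69) = -(-1)*31/(2*69) = -1*(-31/138) = 31/138 ≈ 0.22464)
√((-1079 + 820) + G) = √((-1079 + 820) + 31/138) = √(-259 + 31/138) = √(-35711/138) = I*√4928118/138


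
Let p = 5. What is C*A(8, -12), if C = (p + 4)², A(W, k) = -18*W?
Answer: -11664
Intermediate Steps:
C = 81 (C = (5 + 4)² = 9² = 81)
C*A(8, -12) = 81*(-18*8) = 81*(-144) = -11664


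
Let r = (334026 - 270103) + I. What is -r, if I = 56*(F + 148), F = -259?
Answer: -57707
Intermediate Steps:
I = -6216 (I = 56*(-259 + 148) = 56*(-111) = -6216)
r = 57707 (r = (334026 - 270103) - 6216 = 63923 - 6216 = 57707)
-r = -1*57707 = -57707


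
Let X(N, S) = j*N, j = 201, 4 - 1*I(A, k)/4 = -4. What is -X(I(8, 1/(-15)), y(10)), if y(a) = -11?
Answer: -6432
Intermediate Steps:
I(A, k) = 32 (I(A, k) = 16 - 4*(-4) = 16 + 16 = 32)
X(N, S) = 201*N
-X(I(8, 1/(-15)), y(10)) = -201*32 = -1*6432 = -6432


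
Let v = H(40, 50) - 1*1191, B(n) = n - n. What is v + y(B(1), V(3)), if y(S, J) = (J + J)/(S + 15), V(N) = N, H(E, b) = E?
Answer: -5753/5 ≈ -1150.6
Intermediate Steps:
B(n) = 0
y(S, J) = 2*J/(15 + S) (y(S, J) = (2*J)/(15 + S) = 2*J/(15 + S))
v = -1151 (v = 40 - 1*1191 = 40 - 1191 = -1151)
v + y(B(1), V(3)) = -1151 + 2*3/(15 + 0) = -1151 + 2*3/15 = -1151 + 2*3*(1/15) = -1151 + 2/5 = -5753/5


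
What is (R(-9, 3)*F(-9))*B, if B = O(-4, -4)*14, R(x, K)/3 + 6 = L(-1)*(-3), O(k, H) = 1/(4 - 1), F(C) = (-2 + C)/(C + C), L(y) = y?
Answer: -77/3 ≈ -25.667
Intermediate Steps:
F(C) = (-2 + C)/(2*C) (F(C) = (-2 + C)/((2*C)) = (-2 + C)*(1/(2*C)) = (-2 + C)/(2*C))
O(k, H) = 1/3
R(x, K) = -9 (R(x, K) = -18 + 3*(-1*(-3)) = -18 + 3*3 = -18 + 9 = -9)
B = 14/3 (B = (1/3)*14 = 14/3 ≈ 4.6667)
(R(-9, 3)*F(-9))*B = -9*(-2 - 9)/(2*(-9))*(14/3) = -9*(-1)*(-11)/(2*9)*(14/3) = -9*11/18*(14/3) = -11/2*14/3 = -77/3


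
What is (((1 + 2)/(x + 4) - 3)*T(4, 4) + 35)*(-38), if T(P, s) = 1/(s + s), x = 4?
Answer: -42161/32 ≈ -1317.5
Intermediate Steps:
T(P, s) = 1/(2*s)
(((1 + 2)/(x + 4) - 3)*T(4, 4) + 35)*(-38) = (((1 + 2)/(4 + 4) - 3)*((½)/4) + 35)*(-38) = ((3/8 - 3)*((½)*(¼)) + 35)*(-38) = ((3*(⅛) - 3)*(⅛) + 35)*(-38) = ((3/8 - 3)*(⅛) + 35)*(-38) = (-21/8*⅛ + 35)*(-38) = (-21/64 + 35)*(-38) = (2219/64)*(-38) = -42161/32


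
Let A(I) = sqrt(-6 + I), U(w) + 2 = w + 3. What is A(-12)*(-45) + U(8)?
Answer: 9 - 135*I*sqrt(2) ≈ 9.0 - 190.92*I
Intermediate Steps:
U(w) = 1 + w (U(w) = -2 + (w + 3) = -2 + (3 + w) = 1 + w)
A(-12)*(-45) + U(8) = sqrt(-6 - 12)*(-45) + (1 + 8) = sqrt(-18)*(-45) + 9 = (3*I*sqrt(2))*(-45) + 9 = -135*I*sqrt(2) + 9 = 9 - 135*I*sqrt(2)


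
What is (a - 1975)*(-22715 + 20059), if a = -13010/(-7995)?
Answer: 8380803488/1599 ≈ 5.2413e+6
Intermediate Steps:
a = 2602/1599 (a = -13010*(-1/7995) = 2602/1599 ≈ 1.6273)
(a - 1975)*(-22715 + 20059) = (2602/1599 - 1975)*(-22715 + 20059) = -3155423/1599*(-2656) = 8380803488/1599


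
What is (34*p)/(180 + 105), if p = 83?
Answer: 2822/285 ≈ 9.9017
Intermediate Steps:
(34*p)/(180 + 105) = (34*83)/(180 + 105) = 2822/285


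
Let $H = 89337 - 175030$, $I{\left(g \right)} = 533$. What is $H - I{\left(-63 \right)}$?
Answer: $-86226$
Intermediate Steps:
$H = -85693$
$H - I{\left(-63 \right)} = -85693 - 533 = -86226$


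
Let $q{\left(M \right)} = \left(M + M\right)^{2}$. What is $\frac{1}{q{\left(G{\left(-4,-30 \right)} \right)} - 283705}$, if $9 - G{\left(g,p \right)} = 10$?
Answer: $- \frac{1}{283701} \approx -3.5248 \cdot 10^{-6}$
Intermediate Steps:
$G{\left(g,p \right)} = -1$ ($G{\left(g,p \right)} = 9 - 10 = -1$)
$q{\left(M \right)} = 4 M^{2}$ ($q{\left(M \right)} = \left(2 M\right)^{2} = 4 M^{2}$)
$\frac{1}{q{\left(G{\left(-4,-30 \right)} \right)} - 283705} = \frac{1}{4 \left(-1\right)^{2} - 283705} = \frac{1}{4 \cdot 1 - 283705} = \frac{1}{4 - 283705} = \frac{1}{-283701} = - \frac{1}{283701}$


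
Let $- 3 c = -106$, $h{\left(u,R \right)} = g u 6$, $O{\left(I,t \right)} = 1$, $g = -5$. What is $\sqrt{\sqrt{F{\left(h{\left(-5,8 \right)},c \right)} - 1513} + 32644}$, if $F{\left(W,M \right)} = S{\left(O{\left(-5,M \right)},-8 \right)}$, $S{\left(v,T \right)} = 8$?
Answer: $\sqrt{32644 + i \sqrt{1505}} \approx 180.68 + 0.107 i$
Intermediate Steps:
$h{\left(u,R \right)} = - 30 u$ ($h{\left(u,R \right)} = - 5 u 6 = - 30 u$)
$c = \frac{106}{3}$ ($c = \left(- \frac{1}{3}\right) \left(-106\right) = \frac{106}{3} \approx 35.333$)
$F{\left(W,M \right)} = 8$
$\sqrt{\sqrt{F{\left(h{\left(-5,8 \right)},c \right)} - 1513} + 32644} = \sqrt{\sqrt{8 - 1513} + 32644} = \sqrt{\sqrt{-1505} + 32644} = \sqrt{i \sqrt{1505} + 32644} = \sqrt{32644 + i \sqrt{1505}}$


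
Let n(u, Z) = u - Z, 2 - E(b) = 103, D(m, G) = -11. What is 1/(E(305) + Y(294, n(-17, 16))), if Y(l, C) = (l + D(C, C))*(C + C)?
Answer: -1/18779 ≈ -5.3251e-5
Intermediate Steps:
E(b) = -101 (E(b) = 2 - 1*103 = 2 - 103 = -101)
Y(l, C) = 2*C*(-11 + l) (Y(l, C) = (l - 11)*(C + C) = (-11 + l)*(2*C) = 2*C*(-11 + l))
1/(E(305) + Y(294, n(-17, 16))) = 1/(-101 + 2*(-17 - 1*16)*(-11 + 294)) = 1/(-101 + 2*(-17 - 16)*283) = 1/(-101 + 2*(-33)*283) = 1/(-101 - 18678) = 1/(-18779) = -1/18779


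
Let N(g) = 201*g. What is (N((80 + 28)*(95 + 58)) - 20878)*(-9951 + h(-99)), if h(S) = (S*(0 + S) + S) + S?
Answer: -1148555208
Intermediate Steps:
h(S) = S**2 + 2*S (h(S) = (S*S + S) + S = (S**2 + S) + S = (S + S**2) + S = S**2 + 2*S)
(N((80 + 28)*(95 + 58)) - 20878)*(-9951 + h(-99)) = (201*((80 + 28)*(95 + 58)) - 20878)*(-9951 - 99*(2 - 99)) = (201*(108*153) - 20878)*(-9951 - 99*(-97)) = (201*16524 - 20878)*(-9951 + 9603) = (3321324 - 20878)*(-348) = 3300446*(-348) = -1148555208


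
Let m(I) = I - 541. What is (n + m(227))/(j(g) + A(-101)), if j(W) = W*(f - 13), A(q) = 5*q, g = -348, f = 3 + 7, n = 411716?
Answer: 411402/539 ≈ 763.27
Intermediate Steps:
m(I) = -541 + I
f = 10
j(W) = -3*W (j(W) = W*(10 - 13) = W*(-3) = -3*W)
(n + m(227))/(j(g) + A(-101)) = (411716 + (-541 + 227))/(-3*(-348) + 5*(-101)) = (411716 - 314)/(1044 - 505) = 411402/539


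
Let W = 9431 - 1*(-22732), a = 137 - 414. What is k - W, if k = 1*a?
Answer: -32440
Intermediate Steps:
a = -277
W = 32163 (W = 9431 + 22732 = 32163)
k = -277 (k = 1*(-277) = -277)
k - W = -277 - 1*32163 = -277 - 32163 = -32440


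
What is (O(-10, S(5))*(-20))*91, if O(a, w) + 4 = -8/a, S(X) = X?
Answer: 5824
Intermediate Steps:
O(a, w) = -4 - 8/a
(O(-10, S(5))*(-20))*91 = ((-4 - 8/(-10))*(-20))*91 = ((-4 - 8*(-1/10))*(-20))*91 = ((-4 + 4/5)*(-20))*91 = -16/5*(-20)*91 = 64*91 = 5824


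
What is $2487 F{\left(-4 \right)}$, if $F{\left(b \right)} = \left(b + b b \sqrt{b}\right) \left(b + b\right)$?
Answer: $79584 - 636672 i \approx 79584.0 - 6.3667 \cdot 10^{5} i$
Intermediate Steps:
$F{\left(b \right)} = 2 b \left(b + b^{\frac{5}{2}}\right)$ ($F{\left(b \right)} = \left(b + b^{2} \sqrt{b}\right) 2 b = \left(b + b^{\frac{5}{2}}\right) 2 b = 2 b \left(b + b^{\frac{5}{2}}\right)$)
$2487 F{\left(-4 \right)} = 2487 \left(2 \left(-4\right)^{2} + 2 \left(-4\right)^{\frac{7}{2}}\right) = 2487 \left(2 \cdot 16 + 2 \left(- 128 i\right)\right) = 2487 \left(32 - 256 i\right) = 79584 - 636672 i$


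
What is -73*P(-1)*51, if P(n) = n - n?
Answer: 0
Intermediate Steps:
P(n) = 0
-73*P(-1)*51 = -73*0*51 = 0*51 = 0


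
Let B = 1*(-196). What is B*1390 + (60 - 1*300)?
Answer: -272680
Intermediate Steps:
B = -196
B*1390 + (60 - 1*300) = -196*1390 + (60 - 1*300) = -272440 + (60 - 300) = -272440 - 240 = -272680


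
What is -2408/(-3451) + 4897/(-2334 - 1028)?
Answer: -1257693/1657466 ≈ -0.75880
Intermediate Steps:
-2408/(-3451) + 4897/(-2334 - 1028) = -2408*(-1/3451) + 4897/(-3362) = 344/493 + 4897*(-1/3362) = 344/493 - 4897/3362 = -1257693/1657466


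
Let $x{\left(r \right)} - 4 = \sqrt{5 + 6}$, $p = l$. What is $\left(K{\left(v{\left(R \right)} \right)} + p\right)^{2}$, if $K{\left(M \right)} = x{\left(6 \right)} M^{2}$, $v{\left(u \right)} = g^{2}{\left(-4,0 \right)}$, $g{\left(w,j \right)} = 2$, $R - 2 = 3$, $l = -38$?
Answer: $3492 + 832 \sqrt{11} \approx 6251.4$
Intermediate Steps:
$R = 5$ ($R = 2 + 3 = 5$)
$p = -38$
$x{\left(r \right)} = 4 + \sqrt{11}$ ($x{\left(r \right)} = 4 + \sqrt{5 + 6} = 4 + \sqrt{11}$)
$v{\left(u \right)} = 4$ ($v{\left(u \right)} = 2^{2} = 4$)
$K{\left(M \right)} = M^{2} \left(4 + \sqrt{11}\right)$ ($K{\left(M \right)} = \left(4 + \sqrt{11}\right) M^{2} = M^{2} \left(4 + \sqrt{11}\right)$)
$\left(K{\left(v{\left(R \right)} \right)} + p\right)^{2} = \left(4^{2} \left(4 + \sqrt{11}\right) - 38\right)^{2} = \left(16 \left(4 + \sqrt{11}\right) - 38\right)^{2} = \left(\left(64 + 16 \sqrt{11}\right) - 38\right)^{2} = \left(26 + 16 \sqrt{11}\right)^{2}$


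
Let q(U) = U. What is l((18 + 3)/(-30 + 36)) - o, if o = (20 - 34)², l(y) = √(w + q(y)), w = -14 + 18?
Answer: -196 + √30/2 ≈ -193.26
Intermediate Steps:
w = 4
l(y) = √(4 + y)
o = 196 (o = (-14)² = 196)
l((18 + 3)/(-30 + 36)) - o = √(4 + (18 + 3)/(-30 + 36)) - 1*196 = √(4 + 21/6) - 196 = √(4 + 21*(⅙)) - 196 = √(4 + 7/2) - 196 = √(15/2) - 196 = √30/2 - 196 = -196 + √30/2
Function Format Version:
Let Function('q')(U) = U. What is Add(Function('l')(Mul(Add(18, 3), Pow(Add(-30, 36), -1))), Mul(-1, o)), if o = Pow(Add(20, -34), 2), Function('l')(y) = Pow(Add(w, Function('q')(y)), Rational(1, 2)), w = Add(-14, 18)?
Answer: Add(-196, Mul(Rational(1, 2), Pow(30, Rational(1, 2)))) ≈ -193.26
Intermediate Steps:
w = 4
Function('l')(y) = Pow(Add(4, y), Rational(1, 2))
o = 196 (o = Pow(-14, 2) = 196)
Add(Function('l')(Mul(Add(18, 3), Pow(Add(-30, 36), -1))), Mul(-1, o)) = Add(Pow(Add(4, Mul(Add(18, 3), Pow(Add(-30, 36), -1))), Rational(1, 2)), Mul(-1, 196)) = Add(Pow(Add(4, Mul(21, Pow(6, -1))), Rational(1, 2)), -196) = Add(Pow(Add(4, Mul(21, Rational(1, 6))), Rational(1, 2)), -196) = Add(Pow(Add(4, Rational(7, 2)), Rational(1, 2)), -196) = Add(Pow(Rational(15, 2), Rational(1, 2)), -196) = Add(Mul(Rational(1, 2), Pow(30, Rational(1, 2))), -196) = Add(-196, Mul(Rational(1, 2), Pow(30, Rational(1, 2))))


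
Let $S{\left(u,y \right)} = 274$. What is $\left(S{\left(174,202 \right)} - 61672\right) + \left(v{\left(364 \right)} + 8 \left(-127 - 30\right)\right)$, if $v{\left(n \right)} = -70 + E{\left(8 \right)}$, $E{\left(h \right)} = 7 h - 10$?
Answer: $-62678$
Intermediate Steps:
$E{\left(h \right)} = -10 + 7 h$
$v{\left(n \right)} = -24$ ($v{\left(n \right)} = -70 + \left(-10 + 7 \cdot 8\right) = -70 + \left(-10 + 56\right) = -70 + 46 = -24$)
$\left(S{\left(174,202 \right)} - 61672\right) + \left(v{\left(364 \right)} + 8 \left(-127 - 30\right)\right) = \left(274 - 61672\right) + \left(-24 + 8 \left(-127 - 30\right)\right) = -61398 + \left(-24 + 8 \left(-157\right)\right) = -61398 - 1280 = -62678$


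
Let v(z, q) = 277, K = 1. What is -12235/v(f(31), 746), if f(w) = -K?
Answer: -12235/277 ≈ -44.170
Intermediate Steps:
f(w) = -1 (f(w) = -1*1 = -1)
-12235/v(f(31), 746) = -12235/277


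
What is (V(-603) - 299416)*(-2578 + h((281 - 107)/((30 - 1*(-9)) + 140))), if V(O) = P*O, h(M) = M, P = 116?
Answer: 170383180832/179 ≈ 9.5186e+8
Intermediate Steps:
V(O) = 116*O
(V(-603) - 299416)*(-2578 + h((281 - 107)/((30 - 1*(-9)) + 140))) = (116*(-603) - 299416)*(-2578 + (281 - 107)/((30 - 1*(-9)) + 140)) = (-69948 - 299416)*(-2578 + 174/((30 + 9) + 140)) = -369364*(-2578 + 174/(39 + 140)) = -369364*(-2578 + 174/179) = -369364*(-461288/179) = 170383180832/179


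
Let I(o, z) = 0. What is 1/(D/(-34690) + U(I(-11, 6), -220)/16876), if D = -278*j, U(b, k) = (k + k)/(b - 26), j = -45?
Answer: -190264243/68422802 ≈ -2.7807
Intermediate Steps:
U(b, k) = 2*k/(-26 + b) (U(b, k) = (2*k)/(-26 + b) = 2*k/(-26 + b))
D = 12510 (D = -278*(-45) = 12510)
1/(D/(-34690) + U(I(-11, 6), -220)/16876) = 1/(12510/(-34690) + (2*(-220)/(-26 + 0))/16876) = 1/(12510*(-1/34690) + (2*(-220)/(-26))*(1/16876)) = 1/(-1251/3469 + (2*(-220)*(-1/26))*(1/16876)) = 1/(-1251/3469 + (220/13)*(1/16876)) = 1/(-1251/3469 + 55/54847) = 1/(-68422802/190264243) = -190264243/68422802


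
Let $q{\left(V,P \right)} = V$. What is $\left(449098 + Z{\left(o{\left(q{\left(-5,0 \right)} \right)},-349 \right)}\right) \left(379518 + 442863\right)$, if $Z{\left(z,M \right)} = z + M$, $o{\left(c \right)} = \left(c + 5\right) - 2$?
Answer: $369041006607$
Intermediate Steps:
$o{\left(c \right)} = 3 + c$ ($o{\left(c \right)} = \left(5 + c\right) - 2 = 3 + c$)
$Z{\left(z,M \right)} = M + z$
$\left(449098 + Z{\left(o{\left(q{\left(-5,0 \right)} \right)},-349 \right)}\right) \left(379518 + 442863\right) = \left(449098 + \left(-349 + \left(3 - 5\right)\right)\right) \left(379518 + 442863\right) = \left(449098 - 351\right) 822381 = 448747 \cdot 822381 = 369041006607$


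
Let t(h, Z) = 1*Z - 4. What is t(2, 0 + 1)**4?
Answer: 81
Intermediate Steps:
t(h, Z) = -4 + Z (t(h, Z) = Z - 4 = -4 + Z)
t(2, 0 + 1)**4 = (-4 + (0 + 1))**4 = (-4 + 1)**4 = (-3)**4 = 81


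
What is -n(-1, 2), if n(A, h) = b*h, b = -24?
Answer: 48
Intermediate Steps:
n(A, h) = -24*h
-n(-1, 2) = -(-24)*2 = -1*(-48) = 48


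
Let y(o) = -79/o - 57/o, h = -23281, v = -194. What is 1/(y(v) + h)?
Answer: -97/2258189 ≈ -4.2955e-5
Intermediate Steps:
y(o) = -136/o
1/(y(v) + h) = 1/(-136/(-194) - 23281) = 1/(-136*(-1/194) - 23281) = 1/(68/97 - 23281) = 1/(-2258189/97) = -97/2258189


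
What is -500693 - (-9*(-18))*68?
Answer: -511709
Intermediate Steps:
-500693 - (-9*(-18))*68 = -500693 - 162*68 = -500693 - 1*11016 = -500693 - 11016 = -511709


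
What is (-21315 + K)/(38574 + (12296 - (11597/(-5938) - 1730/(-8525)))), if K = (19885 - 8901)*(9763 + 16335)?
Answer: 2902017545851930/515040350637 ≈ 5634.5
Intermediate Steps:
K = 286660432 (K = 10984*26098 = 286660432)
(-21315 + K)/(38574 + (12296 - (11597/(-5938) - 1730/(-8525)))) = (-21315 + 286660432)/(38574 + (12296 - (11597/(-5938) - 1730/(-8525)))) = 286639117/(38574 + (12296 - (11597*(-1/5938) - 1730*(-1/8525)))) = 286639117/(38574 + (12296 - (-11597/5938 + 346/1705))) = 286639117/(38574 + (12296 - 1*(-17718337/10124290))) = 286639117/(38574 + (12296 + 17718337/10124290)) = 286639117/(38574 + 124505988177/10124290) = 286639117/(515040350637/10124290) = 286639117*(10124290/515040350637) = 2902017545851930/515040350637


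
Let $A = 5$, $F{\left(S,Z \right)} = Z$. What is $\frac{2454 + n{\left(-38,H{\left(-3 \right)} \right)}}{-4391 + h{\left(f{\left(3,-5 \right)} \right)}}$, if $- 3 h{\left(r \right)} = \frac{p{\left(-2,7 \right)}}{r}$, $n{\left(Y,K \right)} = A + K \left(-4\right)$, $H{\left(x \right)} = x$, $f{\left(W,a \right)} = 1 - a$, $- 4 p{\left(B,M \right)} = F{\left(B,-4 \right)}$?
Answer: $- \frac{44478}{79039} \approx -0.56273$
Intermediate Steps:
$p{\left(B,M \right)} = 1$ ($p{\left(B,M \right)} = \left(- \frac{1}{4}\right) \left(-4\right) = 1$)
$n{\left(Y,K \right)} = 5 - 4 K$ ($n{\left(Y,K \right)} = 5 + K \left(-4\right) = 5 - 4 K$)
$h{\left(r \right)} = - \frac{1}{3 r}$ ($h{\left(r \right)} = - \frac{1 \frac{1}{r}}{3} = - \frac{1}{3 r}$)
$\frac{2454 + n{\left(-38,H{\left(-3 \right)} \right)}}{-4391 + h{\left(f{\left(3,-5 \right)} \right)}} = \frac{2454 + \left(5 - -12\right)}{-4391 - \frac{1}{3 \left(1 - -5\right)}} = \frac{2454 + \left(5 + 12\right)}{-4391 - \frac{1}{3 \left(1 + 5\right)}} = \frac{2454 + 17}{-4391 - \frac{1}{3 \cdot 6}} = \frac{2471}{-4391 - \frac{1}{18}} = \frac{2471}{- \frac{79039}{18}} = 2471 \left(- \frac{18}{79039}\right) = - \frac{44478}{79039}$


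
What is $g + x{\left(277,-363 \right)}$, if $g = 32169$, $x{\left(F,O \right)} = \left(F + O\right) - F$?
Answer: $31806$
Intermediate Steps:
$x{\left(F,O \right)} = O$
$g + x{\left(277,-363 \right)} = 32169 - 363 = 31806$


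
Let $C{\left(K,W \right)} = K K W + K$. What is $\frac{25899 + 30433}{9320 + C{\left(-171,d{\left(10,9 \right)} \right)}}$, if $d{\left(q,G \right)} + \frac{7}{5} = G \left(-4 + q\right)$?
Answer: $\frac{70415}{1934032} \approx 0.036408$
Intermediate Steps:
$d{\left(q,G \right)} = - \frac{7}{5} + G \left(-4 + q\right)$
$C{\left(K,W \right)} = K + W K^{2}$ ($C{\left(K,W \right)} = K^{2} W + K = W K^{2} + K = K + W K^{2}$)
$\frac{25899 + 30433}{9320 + C{\left(-171,d{\left(10,9 \right)} \right)}} = \frac{25899 + 30433}{9320 - 171 \left(1 - 171 \left(- \frac{7}{5} - 36 + 9 \cdot 10\right)\right)} = \frac{56332}{9320 - 171 \left(1 - 171 \left(- \frac{7}{5} - 36 + 90\right)\right)} = \frac{56332}{9320 - 171 \left(1 - \frac{44973}{5}\right)} = \frac{56332}{9320 - - \frac{7689528}{5}} = \frac{56332}{9320 + \frac{7689528}{5}} = \frac{56332}{\frac{7736128}{5}} = 56332 \cdot \frac{5}{7736128} = \frac{70415}{1934032}$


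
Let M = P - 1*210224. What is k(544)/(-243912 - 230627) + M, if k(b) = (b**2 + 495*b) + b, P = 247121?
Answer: 1346807671/36503 ≈ 36896.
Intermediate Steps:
k(b) = b**2 + 496*b
M = 36897 (M = 247121 - 1*210224 = 247121 - 210224 = 36897)
k(544)/(-243912 - 230627) + M = (544*(496 + 544))/(-243912 - 230627) + 36897 = (544*1040)/(-474539) + 36897 = 565760*(-1/474539) + 36897 = -43520/36503 + 36897 = 1346807671/36503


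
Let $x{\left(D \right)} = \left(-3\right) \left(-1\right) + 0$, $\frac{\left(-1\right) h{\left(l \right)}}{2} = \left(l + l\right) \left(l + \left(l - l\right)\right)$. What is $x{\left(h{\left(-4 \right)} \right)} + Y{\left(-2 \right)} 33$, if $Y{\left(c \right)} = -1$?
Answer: $-30$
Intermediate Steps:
$h{\left(l \right)} = - 4 l^{2}$ ($h{\left(l \right)} = - 2 \left(l + l\right) \left(l + \left(l - l\right)\right) = - 2 \cdot 2 l \left(l + 0\right) = - 2 \cdot 2 l l = - 2 \cdot 2 l^{2} = - 4 l^{2}$)
$x{\left(D \right)} = 3$ ($x{\left(D \right)} = 3 + 0 = 3$)
$x{\left(h{\left(-4 \right)} \right)} + Y{\left(-2 \right)} 33 = 3 - 33 = -30$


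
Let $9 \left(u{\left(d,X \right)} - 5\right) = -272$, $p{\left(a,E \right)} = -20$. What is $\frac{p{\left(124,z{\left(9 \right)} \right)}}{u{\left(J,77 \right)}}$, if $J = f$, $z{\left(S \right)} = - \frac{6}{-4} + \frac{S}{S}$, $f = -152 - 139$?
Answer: $\frac{180}{227} \approx 0.79295$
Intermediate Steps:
$f = -291$ ($f = -152 - 139 = -291$)
$z{\left(S \right)} = \frac{5}{2}$ ($z{\left(S \right)} = \left(-6\right) \left(- \frac{1}{4}\right) + 1 = \frac{3}{2} + 1 = \frac{5}{2}$)
$J = -291$
$u{\left(d,X \right)} = - \frac{227}{9}$ ($u{\left(d,X \right)} = 5 + \frac{1}{9} \left(-272\right) = 5 - \frac{272}{9} = - \frac{227}{9}$)
$\frac{p{\left(124,z{\left(9 \right)} \right)}}{u{\left(J,77 \right)}} = - \frac{20}{- \frac{227}{9}} = \left(-20\right) \left(- \frac{9}{227}\right) = \frac{180}{227}$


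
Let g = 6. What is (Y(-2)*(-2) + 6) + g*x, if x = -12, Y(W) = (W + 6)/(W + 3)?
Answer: -74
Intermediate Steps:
Y(W) = (6 + W)/(3 + W)
(Y(-2)*(-2) + 6) + g*x = (((6 - 2)/(3 - 2))*(-2) + 6) + 6*(-12) = ((4/1)*(-2) + 6) - 72 = ((1*4)*(-2) + 6) - 72 = (4*(-2) + 6) - 72 = (-8 + 6) - 72 = -2 - 72 = -74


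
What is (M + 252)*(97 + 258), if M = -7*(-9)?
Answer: 111825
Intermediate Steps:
M = 63
(M + 252)*(97 + 258) = (63 + 252)*(97 + 258) = 315*355 = 111825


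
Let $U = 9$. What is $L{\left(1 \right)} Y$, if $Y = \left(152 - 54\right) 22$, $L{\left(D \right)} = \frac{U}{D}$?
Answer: $19404$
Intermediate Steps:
$L{\left(D \right)} = \frac{9}{D}$
$Y = 2156$ ($Y = 98 \cdot 22 = 2156$)
$L{\left(1 \right)} Y = \frac{9}{1} \cdot 2156 = 9 \cdot 1 \cdot 2156 = 9 \cdot 2156 = 19404$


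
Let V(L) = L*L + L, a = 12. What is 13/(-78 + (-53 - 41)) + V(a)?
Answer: 26819/172 ≈ 155.92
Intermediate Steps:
V(L) = L + L² (V(L) = L² + L = L + L²)
13/(-78 + (-53 - 41)) + V(a) = 13/(-78 + (-53 - 41)) + 12*(1 + 12) = 13/(-78 - 94) + 12*13 = 13/(-172) + 156 = -1/172*13 + 156 = -13/172 + 156 = 26819/172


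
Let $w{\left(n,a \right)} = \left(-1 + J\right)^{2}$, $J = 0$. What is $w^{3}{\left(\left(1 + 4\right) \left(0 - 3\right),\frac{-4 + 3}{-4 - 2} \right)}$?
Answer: $1$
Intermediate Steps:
$w{\left(n,a \right)} = 1$ ($w{\left(n,a \right)} = \left(-1 + 0\right)^{2} = \left(-1\right)^{2} = 1$)
$w^{3}{\left(\left(1 + 4\right) \left(0 - 3\right),\frac{-4 + 3}{-4 - 2} \right)} = 1^{3} = 1$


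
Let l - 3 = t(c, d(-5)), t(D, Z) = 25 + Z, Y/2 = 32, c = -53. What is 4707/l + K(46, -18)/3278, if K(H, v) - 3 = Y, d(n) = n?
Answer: 15431087/75394 ≈ 204.67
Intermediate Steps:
Y = 64 (Y = 2*32 = 64)
K(H, v) = 67 (K(H, v) = 3 + 64 = 67)
l = 23 (l = 3 + (25 - 5) = 3 + 20 = 23)
4707/l + K(46, -18)/3278 = 4707/23 + 67/3278 = 15431087/75394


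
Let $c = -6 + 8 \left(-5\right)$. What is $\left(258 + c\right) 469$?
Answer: $99428$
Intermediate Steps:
$c = -46$ ($c = -6 - 40 = -46$)
$\left(258 + c\right) 469 = \left(258 - 46\right) 469 = 212 \cdot 469 = 99428$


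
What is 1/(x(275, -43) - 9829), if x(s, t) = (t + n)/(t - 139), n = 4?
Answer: -14/137603 ≈ -0.00010174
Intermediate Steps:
x(s, t) = (4 + t)/(-139 + t) (x(s, t) = (t + 4)/(t - 139) = (4 + t)/(-139 + t))
1/(x(275, -43) - 9829) = 1/((4 - 43)/(-139 - 43) - 9829) = 1/(-39/(-182) - 9829) = 1/(-1/182*(-39) - 9829) = 1/(3/14 - 9829) = 1/(-137603/14) = -14/137603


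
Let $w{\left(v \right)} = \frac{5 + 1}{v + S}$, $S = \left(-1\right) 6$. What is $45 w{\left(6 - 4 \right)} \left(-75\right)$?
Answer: $\frac{10125}{2} \approx 5062.5$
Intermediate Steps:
$S = -6$
$w{\left(v \right)} = \frac{6}{-6 + v}$ ($w{\left(v \right)} = \frac{5 + 1}{v - 6} = \frac{6}{-6 + v}$)
$45 w{\left(6 - 4 \right)} \left(-75\right) = 45 \frac{6}{-6 + \left(6 - 4\right)} \left(-75\right) = 45 \frac{6}{-6 + 2} \left(-75\right) = 45 \frac{6}{-4} \left(-75\right) = 45 \cdot 6 \left(- \frac{1}{4}\right) \left(-75\right) = 45 \left(- \frac{3}{2}\right) \left(-75\right) = \left(- \frac{135}{2}\right) \left(-75\right) = \frac{10125}{2}$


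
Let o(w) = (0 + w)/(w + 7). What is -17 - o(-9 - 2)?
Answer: -79/4 ≈ -19.750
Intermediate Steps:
o(w) = w/(7 + w)
-17 - o(-9 - 2) = -17 - (-9 - 2)/(7 + (-9 - 2)) = -17 - (-11)/(7 - 11) = -17 - (-11)/(-4) = -17 - (-11)*(-1)/4 = -17 - 1*11/4 = -17 - 11/4 = -79/4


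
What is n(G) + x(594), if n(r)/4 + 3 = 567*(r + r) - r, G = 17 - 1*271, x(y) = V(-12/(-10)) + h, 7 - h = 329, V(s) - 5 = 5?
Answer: -1151452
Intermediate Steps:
V(s) = 10 (V(s) = 5 + 5 = 10)
h = -322 (h = 7 - 1*329 = 7 - 329 = -322)
x(y) = -312 (x(y) = 10 - 322 = -312)
G = -254 (G = 17 - 271 = -254)
n(r) = -12 + 4532*r (n(r) = -12 + 4*(567*(r + r) - r) = -12 + 4*(567*(2*r) - r) = -12 + 4*(1134*r - r) = -12 + 4*(1133*r) = -12 + 4532*r)
n(G) + x(594) = (-12 + 4532*(-254)) - 312 = (-12 - 1151128) - 312 = -1151140 - 312 = -1151452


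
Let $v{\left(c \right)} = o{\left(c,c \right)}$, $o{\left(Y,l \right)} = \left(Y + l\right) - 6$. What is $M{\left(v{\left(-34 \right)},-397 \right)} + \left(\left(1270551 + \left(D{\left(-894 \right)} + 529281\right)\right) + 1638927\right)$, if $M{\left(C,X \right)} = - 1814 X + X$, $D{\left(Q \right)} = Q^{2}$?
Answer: $4957756$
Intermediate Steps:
$o{\left(Y,l \right)} = -6 + Y + l$
$v{\left(c \right)} = -6 + 2 c$ ($v{\left(c \right)} = -6 + c + c = -6 + 2 c$)
$M{\left(C,X \right)} = - 1813 X$
$M{\left(v{\left(-34 \right)},-397 \right)} + \left(\left(1270551 + \left(D{\left(-894 \right)} + 529281\right)\right) + 1638927\right) = \left(-1813\right) \left(-397\right) + \left(\left(1270551 + \left(\left(-894\right)^{2} + 529281\right)\right) + 1638927\right) = 719761 + \left(\left(1270551 + \left(799236 + 529281\right)\right) + 1638927\right) = 719761 + \left(\left(1270551 + 1328517\right) + 1638927\right) = 719761 + \left(2599068 + 1638927\right) = 719761 + 4237995 = 4957756$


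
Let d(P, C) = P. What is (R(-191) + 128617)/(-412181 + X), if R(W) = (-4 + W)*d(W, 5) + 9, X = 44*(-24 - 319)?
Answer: -165871/427273 ≈ -0.38821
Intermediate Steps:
X = -15092 (X = 44*(-343) = -15092)
R(W) = 9 + W*(-4 + W) (R(W) = (-4 + W)*W + 9 = W*(-4 + W) + 9 = 9 + W*(-4 + W))
(R(-191) + 128617)/(-412181 + X) = ((9 + (-191)² - 4*(-191)) + 128617)/(-412181 - 15092) = ((9 + 36481 + 764) + 128617)/(-427273) = (37254 + 128617)*(-1/427273) = 165871*(-1/427273) = -165871/427273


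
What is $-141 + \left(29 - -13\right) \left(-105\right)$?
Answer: $-4551$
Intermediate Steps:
$-141 + \left(29 - -13\right) \left(-105\right) = -141 + \left(29 + 13\right) \left(-105\right) = -141 + 42 \left(-105\right) = -141 - 4410 = -4551$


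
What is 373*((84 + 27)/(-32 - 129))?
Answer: -41403/161 ≈ -257.16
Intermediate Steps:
373*((84 + 27)/(-32 - 129)) = 373*(111/(-161)) = 373*(111*(-1/161)) = 373*(-111/161) = -41403/161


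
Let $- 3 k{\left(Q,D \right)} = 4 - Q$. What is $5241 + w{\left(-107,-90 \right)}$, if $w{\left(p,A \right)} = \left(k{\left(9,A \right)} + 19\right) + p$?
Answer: $\frac{15464}{3} \approx 5154.7$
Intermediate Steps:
$k{\left(Q,D \right)} = - \frac{4}{3} + \frac{Q}{3}$ ($k{\left(Q,D \right)} = - \frac{4 - Q}{3} = - \frac{4}{3} + \frac{Q}{3}$)
$w{\left(p,A \right)} = \frac{62}{3} + p$ ($w{\left(p,A \right)} = \left(\left(- \frac{4}{3} + \frac{1}{3} \cdot 9\right) + 19\right) + p = \left(\left(- \frac{4}{3} + 3\right) + 19\right) + p = \left(\frac{5}{3} + 19\right) + p = \frac{62}{3} + p$)
$5241 + w{\left(-107,-90 \right)} = 5241 + \left(\frac{62}{3} - 107\right) = 5241 - \frac{259}{3} = \frac{15464}{3}$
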